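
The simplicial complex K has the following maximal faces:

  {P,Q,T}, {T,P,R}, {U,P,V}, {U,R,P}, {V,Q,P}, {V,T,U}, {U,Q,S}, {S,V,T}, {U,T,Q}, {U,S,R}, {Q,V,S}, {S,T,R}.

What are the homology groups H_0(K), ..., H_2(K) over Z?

We work with the vertex ordering P < Q < R < S < T < U < V. The simplices of K, each written with vertices in increasing order, are:

  0-simplices (7): P, Q, R, S, T, U, V
  1-simplices (18): PQ, PR, PT, PU, PV, QS, QT, QU, QV, RS, RT, RU, ST, SU, SV, TU, TV, UV
  2-simplices (12): PQT, PQV, PRT, PRU, PUV, QSU, QSV, QTU, RST, RSU, STV, TUV

so the chain groups are C_0 ≅ Z^7, C_1 ≅ Z^18, C_2 ≅ Z^12.

Boundary ∂_1: C_1 → C_0 sends each edge [p,q] (with p < q) to q − p. For instance
  ∂PQ = Q − P.
The 7×18 boundary matrix has rank 6 and Smith normal form diag(1,1,1,1,1,1).

Boundary ∂_2: C_2 → C_1 maps a triangle to the signed sum of its edges. For instance
  ∂TUV = UV − TV + TU,
  ∂QSU = SU − QU + QS.
The 18×12 boundary matrix has rank 12 and Smith normal form diag(1,1,1,1,1,1,1,1,1,1,1,2).

From H_k ≅ ker(∂_k) / im(∂_{k+1}) we obtain:

  H_0: rank C_0 − rank ∂_1 = 7 − 6 = 1, and the invariant factors of ∂_1 are all 1, so H_0 ≅ Z.
  H_1: rank ker ∂_1 − rank ∂_2 = (18 − 6) − 12 = 0, and ∂_2 has invariant factor 2 > 1, so H_1 ≅ Z/2.
  H_2: rank ker ∂_2 − rank ∂_3 = (12 − 12) − 0 = 0, and there is no ∂_3, so H_2 ≅ 0.

H_0 ≅ Z,  H_1 ≅ Z/2,  H_2 = 0.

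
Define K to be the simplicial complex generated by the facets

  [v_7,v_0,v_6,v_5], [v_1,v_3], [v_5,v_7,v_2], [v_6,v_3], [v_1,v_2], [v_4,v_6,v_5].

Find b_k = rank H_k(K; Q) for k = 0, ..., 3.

b_0 = 1, b_1 = 1, b_2 = 0, b_3 = 0.

Fix the vertex order v_0 < v_1 < v_2 < v_3 < v_4 < v_5 < v_6 < v_7 and write every simplex with vertices in increasing order. Then dim K = 3 and the simplices of K are:

  0-simplices (8): [v_0], [v_1], [v_2], [v_3], [v_4], [v_5], [v_6], [v_7]
  1-simplices (13): [v_0,v_5], [v_0,v_6], [v_0,v_7], [v_1,v_2], [v_1,v_3], [v_2,v_5], [v_2,v_7], [v_3,v_6], [v_4,v_5], [v_4,v_6], [v_5,v_6], [v_5,v_7], [v_6,v_7]
  2-simplices (6): [v_0,v_5,v_6], [v_0,v_5,v_7], [v_0,v_6,v_7], [v_2,v_5,v_7], [v_4,v_5,v_6], [v_5,v_6,v_7]
  3-simplices (1): [v_0,v_5,v_6,v_7]

Hence C_0 ≅ Z^8, C_1 ≅ Z^13, C_2 ≅ Z^6, C_3 ≅ Z^1.

Boundary ∂_1: C_1 → C_0 maps an edge to its endpoints' difference, ∂[p,q] = q − p. For instance
  ∂[v_0,v_5] = [v_5] − [v_0].
The resulting 8×13 matrix has rank 7, and its Smith normal form has invariant factors (1,1,1,1,1,1,1).

The boundary map ∂_2: C_2 → C_1 sends each 2-simplex [p,q,r] to [q,r] − [p,r] + [p,q]. For instance
  ∂[v_5,v_6,v_7] = [v_6,v_7] − [v_5,v_7] + [v_5,v_6],
  ∂[v_0,v_5,v_6] = [v_5,v_6] − [v_0,v_6] + [v_0,v_5].
The resulting 13×6 matrix has rank 5, and its Smith normal form has invariant factors (1,1,1,1,1).

The boundary map ∂_3: C_3 → C_2 sends each 3-simplex σ to the alternating sum Σ_i (−1)^i (σ with its i-th vertex removed). For instance
  ∂[v_0,v_5,v_6,v_7] = [v_5,v_6,v_7] − [v_0,v_6,v_7] + [v_0,v_5,v_7] − [v_0,v_5,v_6].
The resulting 6×1 matrix has rank 1, and its Smith normal form has invariant factors (1).

Computing H_k = (kernel of ∂_k) / (image of ∂_{k+1}):

  H_0: rank C_0 − rank ∂_1 = 8 − 7 = 1, and the invariant factors of ∂_1 are all 1, so H_0 ≅ Z.
  H_1: rank ker ∂_1 − rank ∂_2 = (13 − 7) − 5 = 1, and the invariant factors of ∂_2 are all 1, so H_1 ≅ Z.
  H_2: rank ker ∂_2 − rank ∂_3 = (6 − 5) − 1 = 0, and the invariant factors of ∂_3 are all 1, so H_2 ≅ 0.
  H_3: rank ker ∂_3 − rank ∂_4 = (1 − 1) − 0 = 0, and there is no ∂_4, so H_3 ≅ 0.

Hence the Betti numbers are b_0 = 1, b_1 = 1, b_2 = 0, b_3 = 0.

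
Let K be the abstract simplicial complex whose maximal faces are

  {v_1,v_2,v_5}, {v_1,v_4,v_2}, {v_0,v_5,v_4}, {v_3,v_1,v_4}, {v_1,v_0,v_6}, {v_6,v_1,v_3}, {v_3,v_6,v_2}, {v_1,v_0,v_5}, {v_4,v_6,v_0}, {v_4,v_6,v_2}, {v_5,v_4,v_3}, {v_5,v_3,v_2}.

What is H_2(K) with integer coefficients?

H_2 ≅ 0.

Order the vertices as v_0 < v_1 < v_2 < v_3 < v_4 < v_5 < v_6. Listing each simplex with vertices in this order, K has dimension 2 with simplices:

  0-simplices (7): [v_0], [v_1], [v_2], [v_3], [v_4], [v_5], [v_6]
  1-simplices (18): (18 of them)
  2-simplices (12): (12 of them)

Hence C_0 ≅ Z^7, C_1 ≅ Z^18, C_2 ≅ Z^12.

The boundary map ∂_1: C_1 → C_0 sends each edge [p,q] (with p < q) to q − p. For instance
  ∂[v_3,v_5] = [v_5] − [v_3].
As a 7×18 matrix over Z this has rank 6, with invariant factors (1,1,1,1,1,1).

Boundary ∂_2: C_2 → C_1 sends each 2-simplex [p,q,r] to [q,r] − [p,r] + [p,q]. For instance
  ∂[v_0,v_4,v_5] = [v_4,v_5] − [v_0,v_5] + [v_0,v_4],
  ∂[v_2,v_4,v_6] = [v_4,v_6] − [v_2,v_6] + [v_2,v_4].
As a 18×12 matrix over Z this has rank 12, with invariant factors (1,1,1,1,1,1,1,1,1,1,1,2).

From H_k ≅ ker(∂_k) / im(∂_{k+1}) we obtain:

  H_2: rank ker ∂_2 − rank ∂_3 = (12 − 12) − 0 = 0, and there is no ∂_3, so H_2 = 0.

(K is a triangulation of the real projective plane RP^2.)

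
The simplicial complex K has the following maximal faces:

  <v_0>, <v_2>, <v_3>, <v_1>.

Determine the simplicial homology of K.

H_0 = Z^4.

Take the total order v_0 < v_1 < v_2 < v_3 on the vertex set. Then K (dimension 0) consists of the simplices:

  0-simplices (4): [v_0], [v_1], [v_2], [v_3]

so the chain groups are C_0 ≅ Z^4.

Now H_k = ker ∂_k / im ∂_{k+1}, so:

  H_0: rank C_0 − rank ∂_1 = 4 − 0 = 4, and there is no ∂_1, so H_0 ≅ Z^4.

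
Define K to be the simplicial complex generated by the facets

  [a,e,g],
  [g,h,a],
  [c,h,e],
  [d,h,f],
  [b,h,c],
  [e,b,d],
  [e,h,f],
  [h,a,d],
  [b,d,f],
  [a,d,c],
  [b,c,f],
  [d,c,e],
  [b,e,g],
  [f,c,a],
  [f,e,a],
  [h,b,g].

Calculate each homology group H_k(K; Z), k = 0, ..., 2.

Fix the vertex order a < b < c < d < e < f < g < h and write every simplex with vertices in increasing order. Then dim K = 2 and the simplices of K are:

  0-simplices (8): a, b, c, d, e, f, g, h
  1-simplices (24): ac, ad, ae, af, ag, ah, bc, bd, be, bf, bg, bh, cd, ce, cf, ch, de, df, dh, ef, eg, eh, fh, gh
  2-simplices (16): acd, acf, adh, aef, aeg, agh, bcf, bch, bde, bdf, beg, bgh, cde, ceh, dfh, efh

so the chain groups are C_0 ≅ Z^8, C_1 ≅ Z^24, C_2 ≅ Z^16.

The boundary map ∂_1: C_1 → C_0 sends each edge [p,q] (with p < q) to q − p. For instance
  ∂ac = c − a.
The resulting 8×24 matrix has rank 7, and its Smith normal form has invariant factors (1,1,1,1,1,1,1).

∂_2: C_2 → C_1 maps a triangle to the signed sum of its edges. For instance
  ∂cde = de − ce + cd,
  ∂beg = eg − bg + be.
This gives a 24×16 integer matrix of rank 15; reducing to Smith normal form yields diagonal entries (1,1,1,1,1,1,1,1,1,1,1,1,1,1,1).

Now H_k = ker ∂_k / im ∂_{k+1}, so:

  H_0: rank C_0 − rank ∂_1 = 8 − 7 = 1, and the invariant factors of ∂_1 are all 1, so H_0 ≅ Z.
  H_1: rank ker ∂_1 − rank ∂_2 = (24 − 7) − 15 = 2, and the invariant factors of ∂_2 are all 1, so H_1 ≅ Z^2.
  H_2: rank ker ∂_2 − rank ∂_3 = (16 − 15) − 0 = 1, and there is no ∂_3, so H_2 ≅ Z.

H_0 ≅ Z,  H_1 ≅ Z^2,  H_2 ≅ Z.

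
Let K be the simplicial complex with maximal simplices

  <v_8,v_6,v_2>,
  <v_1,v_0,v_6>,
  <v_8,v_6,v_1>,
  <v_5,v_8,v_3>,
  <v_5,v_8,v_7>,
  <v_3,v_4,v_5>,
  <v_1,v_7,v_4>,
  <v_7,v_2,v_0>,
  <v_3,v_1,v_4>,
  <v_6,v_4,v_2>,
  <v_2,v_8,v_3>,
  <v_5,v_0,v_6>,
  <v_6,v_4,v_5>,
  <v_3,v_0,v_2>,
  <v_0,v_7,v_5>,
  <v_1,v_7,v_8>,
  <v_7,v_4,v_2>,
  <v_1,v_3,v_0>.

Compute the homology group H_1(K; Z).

H_1 ≅ Z^2.

We work with the vertex ordering v_0 < v_1 < v_2 < v_3 < v_4 < v_5 < v_6 < v_7 < v_8. The simplices of K, each written with vertices in increasing order, are:

  0-simplices (9): [v_0], [v_1], [v_2], [v_3], [v_4], [v_5], [v_6], [v_7], [v_8]
  1-simplices (27): (27 of them)
  2-simplices (18): (18 of them)

so the chain groups are C_0 ≅ Z^9, C_1 ≅ Z^27, C_2 ≅ Z^18.

The boundary map ∂_1: C_1 → C_0 is given by ∂[p,q] = [q] − [p].
The 9×27 boundary matrix has rank 8 and Smith normal form diag(1,1,1,1,1,1,1,1).

The boundary map ∂_2: C_2 → C_1 sends each 2-simplex [p,q,r] to [q,r] − [p,r] + [p,q]. For instance
  ∂[v_0,v_1,v_3] = [v_1,v_3] − [v_0,v_3] + [v_0,v_1],
  ∂[v_2,v_4,v_6] = [v_4,v_6] − [v_2,v_6] + [v_2,v_4].
As a 27×18 matrix over Z this has rank 17, with invariant factors (1,1,1,1,1,1,1,1,1,1,1,1,1,1,1,1,1).

Now H_k = ker ∂_k / im ∂_{k+1}, so:

  H_1: rank ker ∂_1 − rank ∂_2 = (27 − 8) − 17 = 2, and the invariant factors of ∂_2 are all 1, so H_1 = Z^2.

(K is a triangulation of the torus T^2.)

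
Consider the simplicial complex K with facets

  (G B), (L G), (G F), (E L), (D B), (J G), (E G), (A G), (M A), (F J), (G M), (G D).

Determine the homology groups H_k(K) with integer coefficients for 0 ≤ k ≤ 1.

H_0 = Z,  H_1 = Z^4.

We work with the vertex ordering A < B < D < E < F < G < J < L < M. The simplices of K, each written with vertices in increasing order, are:

  0-simplices (9): A, B, D, E, F, G, J, L, M
  1-simplices (12): AG, AM, BD, BG, DG, EG, EL, FG, FJ, GJ, GL, GM

Hence C_0 ≅ Z^9, C_1 ≅ Z^12.

The boundary map ∂_1: C_1 → C_0 sends each edge [p,q] (with p < q) to q − p.
As a 9×12 matrix over Z this has rank 8, with invariant factors (1,1,1,1,1,1,1,1).

Now H_k = ker ∂_k / im ∂_{k+1}, so:

  H_0: rank C_0 − rank ∂_1 = 9 − 8 = 1, and the invariant factors of ∂_1 are all 1, so H_0 = Z.
  H_1: rank ker ∂_1 − rank ∂_2 = (12 − 8) − 0 = 4, and there is no ∂_2, so H_1 = Z^4.

As a check, the Euler characteristic is 9 − 12 = -3, which agrees with 1 − 4 = -3.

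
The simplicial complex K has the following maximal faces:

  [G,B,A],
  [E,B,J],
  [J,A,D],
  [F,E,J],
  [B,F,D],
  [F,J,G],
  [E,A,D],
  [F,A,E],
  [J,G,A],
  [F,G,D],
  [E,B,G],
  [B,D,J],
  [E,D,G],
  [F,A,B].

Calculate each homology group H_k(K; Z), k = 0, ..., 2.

Fix the vertex order A < B < D < E < F < G < J and write every simplex with vertices in increasing order. Then dim K = 2 and the simplices of K are:

  0-simplices (7): A, B, D, E, F, G, J
  1-simplices (21): AB, AD, AE, AF, AG, AJ, BD, BE, BF, BG, BJ, DE, DF, DG, DJ, EF, EG, EJ, FG, FJ, GJ
  2-simplices (14): ABF, ABG, ADE, ADJ, AEF, AGJ, BDF, BDJ, BEG, BEJ, DEG, DFG, EFJ, FGJ

so the chain groups are C_0 ≅ Z^7, C_1 ≅ Z^21, C_2 ≅ Z^14.

The boundary map ∂_1: C_1 → C_0 maps an edge to its endpoints' difference, ∂[p,q] = q − p. For instance
  ∂AE = E − A.
As a 7×21 matrix over Z this has rank 6, with invariant factors (1,1,1,1,1,1).

Boundary ∂_2: C_2 → C_1 acts by ∂[p,q,r] = [q,r] − [p,r] + [p,q]. For instance
  ∂BEJ = EJ − BJ + BE,
  ∂BEG = EG − BG + BE.
This gives a 21×14 integer matrix of rank 13; reducing to Smith normal form yields diagonal entries (1,1,1,1,1,1,1,1,1,1,1,1,1).

Now H_k = ker ∂_k / im ∂_{k+1}, so:

  H_0: rank C_0 − rank ∂_1 = 7 − 6 = 1, and the invariant factors of ∂_1 are all 1, so H_0 = Z.
  H_1: rank ker ∂_1 − rank ∂_2 = (21 − 6) − 13 = 2, and the invariant factors of ∂_2 are all 1, so H_1 = Z^2.
  H_2: rank ker ∂_2 − rank ∂_3 = (14 − 13) − 0 = 1, and there is no ∂_3, so H_2 = Z.

H_0 = Z,  H_1 = Z^2,  H_2 = Z.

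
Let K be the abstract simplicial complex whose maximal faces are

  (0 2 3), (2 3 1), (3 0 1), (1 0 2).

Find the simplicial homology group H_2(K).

We work with the vertex ordering 0 < 1 < 2 < 3. The simplices of K, each written with vertices in increasing order, are:

  0-simplices (4): [0], [1], [2], [3]
  1-simplices (6): [0,1], [0,2], [0,3], [1,2], [1,3], [2,3]
  2-simplices (4): [0,1,2], [0,1,3], [0,2,3], [1,2,3]

giving chain groups C_0 ≅ Z^4, C_1 ≅ Z^6, C_2 ≅ Z^4.

∂_1: C_1 → C_0 maps an edge to its endpoints' difference, ∂[p,q] = q − p.
As a 4×6 matrix over Z this has rank 3, with invariant factors (1,1,1).

Boundary ∂_2: C_2 → C_1 sends each 2-simplex [p,q,r] to [q,r] − [p,r] + [p,q]. For instance
  ∂[0,2,3] = [2,3] − [0,3] + [0,2],
  ∂[0,1,3] = [1,3] − [0,3] + [0,1].
As a 6×4 matrix over Z this has rank 3, with invariant factors (1,1,1).

Reading off H_k = ker ∂_k / im ∂_{k+1}:

  H_2: rank ker ∂_2 − rank ∂_3 = (4 − 3) − 0 = 1, and there is no ∂_3, so H_2 ≅ Z.

(K is a triangulation of the 2-sphere S^2.)

H_2 ≅ Z.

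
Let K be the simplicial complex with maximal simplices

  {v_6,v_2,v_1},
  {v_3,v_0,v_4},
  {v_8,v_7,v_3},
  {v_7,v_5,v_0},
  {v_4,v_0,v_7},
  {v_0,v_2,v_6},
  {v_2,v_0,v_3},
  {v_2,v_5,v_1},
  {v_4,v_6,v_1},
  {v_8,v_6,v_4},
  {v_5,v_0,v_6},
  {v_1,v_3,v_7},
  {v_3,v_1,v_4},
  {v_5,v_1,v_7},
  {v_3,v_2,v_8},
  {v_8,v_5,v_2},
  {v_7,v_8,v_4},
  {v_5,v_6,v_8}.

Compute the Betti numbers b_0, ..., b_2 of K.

Order the vertices as v_0 < v_1 < v_2 < v_3 < v_4 < v_5 < v_6 < v_7 < v_8. Listing each simplex with vertices in this order, K has dimension 2 with simplices:

  0-simplices (9): [v_0], [v_1], [v_2], [v_3], [v_4], [v_5], [v_6], [v_7], [v_8]
  1-simplices (27): (27 of them)
  2-simplices (18): (18 of them)

giving chain groups C_0 ≅ Z^9, C_1 ≅ Z^27, C_2 ≅ Z^18.

The boundary map ∂_1: C_1 → C_0 maps an edge to its endpoints' difference, ∂[p,q] = q − p. For instance
  ∂[v_5,v_7] = [v_7] − [v_5].
As a 9×27 matrix over Z this has rank 8, with invariant factors (1,1,1,1,1,1,1,1).

The boundary map ∂_2: C_2 → C_1 maps a triangle to the signed sum of its edges. For instance
  ∂[v_2,v_5,v_8] = [v_5,v_8] − [v_2,v_8] + [v_2,v_5],
  ∂[v_4,v_6,v_8] = [v_6,v_8] − [v_4,v_8] + [v_4,v_6].
The 27×18 boundary matrix has rank 18 and Smith normal form diag(1,1,1,1,1,1,1,1,1,1,1,1,1,1,1,1,1,2).

From H_k ≅ ker(∂_k) / im(∂_{k+1}) we obtain:

  H_0: rank C_0 − rank ∂_1 = 9 − 8 = 1, and the invariant factors of ∂_1 are all 1, so H_0 = Z.
  H_1: rank ker ∂_1 − rank ∂_2 = (27 − 8) − 18 = 1, and ∂_2 has invariant factor 2 > 1, so H_1 = Z ⊕ Z/2Z.
  H_2: rank ker ∂_2 − rank ∂_3 = (18 − 18) − 0 = 0, and there is no ∂_3, so H_2 = 0.

(K is a triangulation of the Klein bottle.)

Hence the Betti numbers are b_0 = 1, b_1 = 1, b_2 = 0.

b_0 = 1, b_1 = 1, b_2 = 0.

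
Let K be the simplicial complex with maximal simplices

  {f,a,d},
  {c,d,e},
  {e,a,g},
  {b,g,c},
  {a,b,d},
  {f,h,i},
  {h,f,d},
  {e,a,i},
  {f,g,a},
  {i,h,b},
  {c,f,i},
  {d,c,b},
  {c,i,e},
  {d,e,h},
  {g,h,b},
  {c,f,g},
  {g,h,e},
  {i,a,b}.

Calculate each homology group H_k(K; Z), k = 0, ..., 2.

H_0 ≅ Z,  H_1 ≅ Z^2,  H_2 ≅ Z.

Order the vertices as a < b < c < d < e < f < g < h < i. Listing each simplex with vertices in this order, K has dimension 2 with simplices:

  0-simplices (9): a, b, c, d, e, f, g, h, i
  1-simplices (27): ab, ad, ae, af, ag, ai, bc, bd, bg, bh, bi, cd, ce, cf, cg, ci, de, df, dh, eg, eh, ei, fg, fh, fi, gh, hi
  2-simplices (18): abd, abi, adf, aeg, aei, afg, bcd, bcg, bgh, bhi, cde, cei, cfg, cfi, deh, dfh, egh, fhi

Hence C_0 ≅ Z^9, C_1 ≅ Z^27, C_2 ≅ Z^18.

The boundary map ∂_1: C_1 → C_0 sends each edge [p,q] (with p < q) to q − p. For instance
  ∂bc = c − b.
This gives a 9×27 integer matrix of rank 8; reducing to Smith normal form yields diagonal entries (1,1,1,1,1,1,1,1).

The boundary map ∂_2: C_2 → C_1 maps a triangle to the signed sum of its edges. For instance
  ∂dfh = fh − dh + df,
  ∂fhi = hi − fi + fh.
The 27×18 boundary matrix has rank 17 and Smith normal form diag(1,1,1,1,1,1,1,1,1,1,1,1,1,1,1,1,1).

Reading off H_k = ker ∂_k / im ∂_{k+1}:

  H_0: rank C_0 − rank ∂_1 = 9 − 8 = 1, and the invariant factors of ∂_1 are all 1, so H_0 ≅ Z.
  H_1: rank ker ∂_1 − rank ∂_2 = (27 − 8) − 17 = 2, and the invariant factors of ∂_2 are all 1, so H_1 ≅ Z^2.
  H_2: rank ker ∂_2 − rank ∂_3 = (18 − 17) − 0 = 1, and there is no ∂_3, so H_2 ≅ Z.

As a check, the Euler characteristic is 9 − 27 + 18 = 0, which agrees with 1 − 2 + 1 = 0.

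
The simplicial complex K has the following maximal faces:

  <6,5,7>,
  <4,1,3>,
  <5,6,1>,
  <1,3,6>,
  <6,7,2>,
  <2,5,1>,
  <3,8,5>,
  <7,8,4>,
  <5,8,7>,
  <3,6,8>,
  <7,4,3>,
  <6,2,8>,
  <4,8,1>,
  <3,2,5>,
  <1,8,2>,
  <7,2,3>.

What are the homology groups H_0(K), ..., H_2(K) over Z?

H_0 ≅ Z,  H_1 ≅ Z^2,  H_2 ≅ Z.

Take the total order 1 < 2 < 3 < 4 < 5 < 6 < 7 < 8 on the vertex set. Then K (dimension 2) consists of the simplices:

  0-simplices (8): [1], [2], [3], [4], [5], [6], [7], [8]
  1-simplices (24): (24 of them)
  2-simplices (16): [1,2,5], [1,2,8], [1,3,4], [1,3,6], [1,4,8], [1,5,6], [2,3,5], [2,3,7], [2,6,7], [2,6,8], [3,4,7], [3,5,8], [3,6,8], [4,7,8], [5,6,7], [5,7,8]

so the chain groups are C_0 ≅ Z^8, C_1 ≅ Z^24, C_2 ≅ Z^16.

The boundary map ∂_1: C_1 → C_0 sends each edge [p,q] (with p < q) to q − p. For instance
  ∂[1,5] = [5] − [1].
As a 8×24 matrix over Z this has rank 7, with invariant factors (1,1,1,1,1,1,1).

The boundary map ∂_2: C_2 → C_1 acts by ∂[p,q,r] = [q,r] − [p,r] + [p,q]. For instance
  ∂[4,7,8] = [7,8] − [4,8] + [4,7],
  ∂[1,2,5] = [2,5] − [1,5] + [1,2].
As a 24×16 matrix over Z this has rank 15, with invariant factors (1,1,1,1,1,1,1,1,1,1,1,1,1,1,1).

From H_k ≅ ker(∂_k) / im(∂_{k+1}) we obtain:

  H_0: rank C_0 − rank ∂_1 = 8 − 7 = 1, and the invariant factors of ∂_1 are all 1, so H_0 ≅ Z.
  H_1: rank ker ∂_1 − rank ∂_2 = (24 − 7) − 15 = 2, and the invariant factors of ∂_2 are all 1, so H_1 ≅ Z^2.
  H_2: rank ker ∂_2 − rank ∂_3 = (16 − 15) − 0 = 1, and there is no ∂_3, so H_2 ≅ Z.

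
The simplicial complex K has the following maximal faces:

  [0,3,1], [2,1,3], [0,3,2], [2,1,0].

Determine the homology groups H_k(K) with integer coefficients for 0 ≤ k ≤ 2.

H_0 ≅ Z,  H_1 = 0,  H_2 ≅ Z.

Take the total order 0 < 1 < 2 < 3 on the vertex set. Then K (dimension 2) consists of the simplices:

  0-simplices (4): [0], [1], [2], [3]
  1-simplices (6): [0,1], [0,2], [0,3], [1,2], [1,3], [2,3]
  2-simplices (4): [0,1,2], [0,1,3], [0,2,3], [1,2,3]

Hence C_0 ≅ Z^4, C_1 ≅ Z^6, C_2 ≅ Z^4.

∂_1: C_1 → C_0 maps an edge to its endpoints' difference, ∂[p,q] = q − p. For instance
  ∂[2,3] = [3] − [2].
This gives a 4×6 integer matrix of rank 3; reducing to Smith normal form yields diagonal entries (1,1,1).

Boundary ∂_2: C_2 → C_1 acts by ∂[p,q,r] = [q,r] − [p,r] + [p,q]. For instance
  ∂[0,1,3] = [1,3] − [0,3] + [0,1],
  ∂[0,1,2] = [1,2] − [0,2] + [0,1].
The 6×4 boundary matrix has rank 3 and Smith normal form diag(1,1,1).

From H_k ≅ ker(∂_k) / im(∂_{k+1}) we obtain:

  H_0: rank C_0 − rank ∂_1 = 4 − 3 = 1, and the invariant factors of ∂_1 are all 1, so H_0 = Z.
  H_1: rank ker ∂_1 − rank ∂_2 = (6 − 3) − 3 = 0, and the invariant factors of ∂_2 are all 1, so H_1 = 0.
  H_2: rank ker ∂_2 − rank ∂_3 = (4 − 3) − 0 = 1, and there is no ∂_3, so H_2 = Z.

(K is a triangulation of the 2-sphere S^2.)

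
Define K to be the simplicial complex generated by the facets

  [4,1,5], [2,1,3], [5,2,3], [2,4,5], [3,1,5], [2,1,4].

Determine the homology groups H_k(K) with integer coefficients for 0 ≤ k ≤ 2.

Order the vertices as 1 < 2 < 3 < 4 < 5. Listing each simplex with vertices in this order, K has dimension 2 with simplices:

  0-simplices (5): [1], [2], [3], [4], [5]
  1-simplices (9): [1,2], [1,3], [1,4], [1,5], [2,3], [2,4], [2,5], [3,5], [4,5]
  2-simplices (6): [1,2,3], [1,2,4], [1,3,5], [1,4,5], [2,3,5], [2,4,5]

giving chain groups C_0 ≅ Z^5, C_1 ≅ Z^9, C_2 ≅ Z^6.

∂_1: C_1 → C_0 sends each edge [p,q] (with p < q) to q − p. For instance
  ∂[3,5] = [5] − [3].
The resulting 5×9 matrix has rank 4, and its Smith normal form has invariant factors (1,1,1,1).

∂_2: C_2 → C_1 sends each 2-simplex [p,q,r] to [q,r] − [p,r] + [p,q]. For instance
  ∂[1,2,4] = [2,4] − [1,4] + [1,2],
  ∂[1,3,5] = [3,5] − [1,5] + [1,3].
The 9×6 boundary matrix has rank 5 and Smith normal form diag(1,1,1,1,1).

Computing H_k = (kernel of ∂_k) / (image of ∂_{k+1}):

  H_0: rank C_0 − rank ∂_1 = 5 − 4 = 1, and the invariant factors of ∂_1 are all 1, so H_0 ≅ Z.
  H_1: rank ker ∂_1 − rank ∂_2 = (9 − 4) − 5 = 0, and the invariant factors of ∂_2 are all 1, so H_1 ≅ 0.
  H_2: rank ker ∂_2 − rank ∂_3 = (6 − 5) − 0 = 1, and there is no ∂_3, so H_2 ≅ Z.

H_0 ≅ Z,  H_1 = 0,  H_2 ≅ Z.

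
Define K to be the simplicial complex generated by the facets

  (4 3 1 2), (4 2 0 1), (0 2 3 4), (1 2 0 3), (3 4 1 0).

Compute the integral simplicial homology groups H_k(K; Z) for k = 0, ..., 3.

H_0 = Z,  H_1 = 0,  H_2 = 0,  H_3 = Z.

Take the total order 0 < 1 < 2 < 3 < 4 on the vertex set. Then K (dimension 3) consists of the simplices:

  0-simplices (5): [0], [1], [2], [3], [4]
  1-simplices (10): [0,1], [0,2], [0,3], [0,4], [1,2], [1,3], [1,4], [2,3], [2,4], [3,4]
  2-simplices (10): [0,1,2], [0,1,3], [0,1,4], [0,2,3], [0,2,4], [0,3,4], [1,2,3], [1,2,4], [1,3,4], [2,3,4]
  3-simplices (5): [0,1,2,3], [0,1,2,4], [0,1,3,4], [0,2,3,4], [1,2,3,4]

so the chain groups are C_0 ≅ Z^5, C_1 ≅ Z^10, C_2 ≅ Z^10, C_3 ≅ Z^5.

Boundary ∂_1: C_1 → C_0 maps an edge to its endpoints' difference, ∂[p,q] = q − p.
The 5×10 boundary matrix has rank 4 and Smith normal form diag(1,1,1,1).

Boundary ∂_2: C_2 → C_1 sends each 2-simplex [p,q,r] to [q,r] − [p,r] + [p,q]. For instance
  ∂[0,2,4] = [2,4] − [0,4] + [0,2],
  ∂[0,1,3] = [1,3] − [0,3] + [0,1].
This gives a 10×10 integer matrix of rank 6; reducing to Smith normal form yields diagonal entries (1,1,1,1,1,1).

Boundary ∂_3: C_3 → C_2 sends each 3-simplex σ to the alternating sum Σ_i (−1)^i (σ with its i-th vertex removed). For instance
  ∂[0,1,3,4] = [1,3,4] − [0,3,4] + [0,1,4] − [0,1,3],
  ∂[0,1,2,4] = [1,2,4] − [0,2,4] + [0,1,4] − [0,1,2].
This gives a 10×5 integer matrix of rank 4; reducing to Smith normal form yields diagonal entries (1,1,1,1).

Now H_k = ker ∂_k / im ∂_{k+1}, so:

  H_0: rank C_0 − rank ∂_1 = 5 − 4 = 1, and the invariant factors of ∂_1 are all 1, so H_0 = Z.
  H_1: rank ker ∂_1 − rank ∂_2 = (10 − 4) − 6 = 0, and the invariant factors of ∂_2 are all 1, so H_1 = 0.
  H_2: rank ker ∂_2 − rank ∂_3 = (10 − 6) − 4 = 0, and the invariant factors of ∂_3 are all 1, so H_2 = 0.
  H_3: rank ker ∂_3 − rank ∂_4 = (5 − 4) − 0 = 1, and there is no ∂_4, so H_3 = Z.

As a check, the Euler characteristic is 5 − 10 + 10 − 5 = 0, which agrees with 1 − 0 + 0 − 1 = 0.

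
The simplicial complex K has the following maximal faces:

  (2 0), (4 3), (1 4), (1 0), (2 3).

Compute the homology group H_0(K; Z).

We work with the vertex ordering 0 < 1 < 2 < 3 < 4. The simplices of K, each written with vertices in increasing order, are:

  0-simplices (5): [0], [1], [2], [3], [4]
  1-simplices (5): [0,1], [0,2], [1,4], [2,3], [3,4]

giving chain groups C_0 ≅ Z^5, C_1 ≅ Z^5.

Boundary ∂_1: C_1 → C_0 is given by ∂[p,q] = [q] − [p]. For instance
  ∂[0,1] = [1] − [0].
This gives a 5×5 integer matrix of rank 4; reducing to Smith normal form yields diagonal entries (1,1,1,1).

From H_k ≅ ker(∂_k) / im(∂_{k+1}) we obtain:

  H_0: rank C_0 − rank ∂_1 = 5 − 4 = 1, and the invariant factors of ∂_1 are all 1, so H_0 = Z.

(K is a triangulation of the circle S^1.)

H_0 ≅ Z.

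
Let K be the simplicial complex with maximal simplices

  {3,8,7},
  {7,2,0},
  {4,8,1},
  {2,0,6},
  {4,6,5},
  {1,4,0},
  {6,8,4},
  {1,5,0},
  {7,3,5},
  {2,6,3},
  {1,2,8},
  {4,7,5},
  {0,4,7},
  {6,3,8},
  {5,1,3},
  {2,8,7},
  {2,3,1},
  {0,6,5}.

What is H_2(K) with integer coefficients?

H_2 = 0.

Order the vertices as 0 < 1 < 2 < 3 < 4 < 5 < 6 < 7 < 8. Listing each simplex with vertices in this order, K has dimension 2 with simplices:

  0-simplices (9): [0], [1], [2], [3], [4], [5], [6], [7], [8]
  1-simplices (27): (27 of them)
  2-simplices (18): [0,1,4], [0,1,5], [0,2,6], [0,2,7], [0,4,7], [0,5,6], [1,2,3], [1,2,8], [1,3,5], [1,4,8], [2,3,6], [2,7,8], [3,5,7], [3,6,8], [3,7,8], [4,5,6], [4,5,7], [4,6,8]

giving chain groups C_0 ≅ Z^9, C_1 ≅ Z^27, C_2 ≅ Z^18.

∂_1: C_1 → C_0 sends each edge [p,q] (with p < q) to q − p. For instance
  ∂[3,5] = [5] − [3].
The resulting 9×27 matrix has rank 8, and its Smith normal form has invariant factors (1,1,1,1,1,1,1,1).

The boundary map ∂_2: C_2 → C_1 maps a triangle to the signed sum of its edges. For instance
  ∂[0,1,4] = [1,4] − [0,4] + [0,1],
  ∂[0,4,7] = [4,7] − [0,7] + [0,4].
The 27×18 boundary matrix has rank 18 and Smith normal form diag(1,1,1,1,1,1,1,1,1,1,1,1,1,1,1,1,1,2).

Computing H_k = (kernel of ∂_k) / (image of ∂_{k+1}):

  H_2: rank ker ∂_2 − rank ∂_3 = (18 − 18) − 0 = 0, and there is no ∂_3, so H_2 = 0.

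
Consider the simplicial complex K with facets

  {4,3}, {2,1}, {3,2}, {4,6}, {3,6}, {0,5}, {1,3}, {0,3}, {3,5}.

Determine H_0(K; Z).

H_0 ≅ Z.

We work with the vertex ordering 0 < 1 < 2 < 3 < 4 < 5 < 6. The simplices of K, each written with vertices in increasing order, are:

  0-simplices (7): [0], [1], [2], [3], [4], [5], [6]
  1-simplices (9): [0,3], [0,5], [1,2], [1,3], [2,3], [3,4], [3,5], [3,6], [4,6]

so the chain groups are C_0 ≅ Z^7, C_1 ≅ Z^9.

Boundary ∂_1: C_1 → C_0 is given by ∂[p,q] = [q] − [p].
The resulting 7×9 matrix has rank 6, and its Smith normal form has invariant factors (1,1,1,1,1,1).

Now H_k = ker ∂_k / im ∂_{k+1}, so:

  H_0: rank C_0 − rank ∂_1 = 7 − 6 = 1, and the invariant factors of ∂_1 are all 1, so H_0 ≅ Z.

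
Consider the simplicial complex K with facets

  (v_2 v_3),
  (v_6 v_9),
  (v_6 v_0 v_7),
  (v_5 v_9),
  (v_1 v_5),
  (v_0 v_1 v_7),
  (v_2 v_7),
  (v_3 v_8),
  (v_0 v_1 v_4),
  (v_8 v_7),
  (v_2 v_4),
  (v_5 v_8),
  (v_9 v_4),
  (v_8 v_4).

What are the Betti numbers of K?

We work with the vertex ordering v_0 < v_1 < v_2 < v_3 < v_4 < v_5 < v_6 < v_7 < v_8 < v_9. The simplices of K, each written with vertices in increasing order, are:

  0-simplices (10): [v_0], [v_1], [v_2], [v_3], [v_4], [v_5], [v_6], [v_7], [v_8], [v_9]
  1-simplices (18): (18 of them)
  2-simplices (3): [v_0,v_1,v_4], [v_0,v_1,v_7], [v_0,v_6,v_7]

so the chain groups are C_0 ≅ Z^10, C_1 ≅ Z^18, C_2 ≅ Z^3.

∂_1: C_1 → C_0 is given by ∂[p,q] = [q] − [p].
The resulting 10×18 matrix has rank 9, and its Smith normal form has invariant factors (1,1,1,1,1,1,1,1,1).

∂_2: C_2 → C_1 maps a triangle to the signed sum of its edges. For instance
  ∂[v_0,v_1,v_4] = [v_1,v_4] − [v_0,v_4] + [v_0,v_1],
  ∂[v_0,v_1,v_7] = [v_1,v_7] − [v_0,v_7] + [v_0,v_1].
This gives a 18×3 integer matrix of rank 3; reducing to Smith normal form yields diagonal entries (1,1,1).

Now H_k = ker ∂_k / im ∂_{k+1}, so:

  H_0: rank C_0 − rank ∂_1 = 10 − 9 = 1, and the invariant factors of ∂_1 are all 1, so H_0 ≅ Z.
  H_1: rank ker ∂_1 − rank ∂_2 = (18 − 9) − 3 = 6, and the invariant factors of ∂_2 are all 1, so H_1 ≅ Z^6.
  H_2: rank ker ∂_2 − rank ∂_3 = (3 − 3) − 0 = 0, and there is no ∂_3, so H_2 ≅ 0.

Hence the Betti numbers are b_0 = 1, b_1 = 6, b_2 = 0.

b_0 = 1, b_1 = 6, b_2 = 0.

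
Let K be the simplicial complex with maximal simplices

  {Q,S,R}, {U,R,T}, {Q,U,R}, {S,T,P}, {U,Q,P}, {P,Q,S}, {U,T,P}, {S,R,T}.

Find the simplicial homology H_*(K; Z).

We work with the vertex ordering P < Q < R < S < T < U. The simplices of K, each written with vertices in increasing order, are:

  0-simplices (6): P, Q, R, S, T, U
  1-simplices (12): PQ, PS, PT, PU, QR, QS, QU, RS, RT, RU, ST, TU
  2-simplices (8): PQS, PQU, PST, PTU, QRS, QRU, RST, RTU

so the chain groups are C_0 ≅ Z^6, C_1 ≅ Z^12, C_2 ≅ Z^8.

∂_1: C_1 → C_0 sends each edge [p,q] (with p < q) to q − p. For instance
  ∂RS = S − R.
The resulting 6×12 matrix has rank 5, and its Smith normal form has invariant factors (1,1,1,1,1).

Boundary ∂_2: C_2 → C_1 maps a triangle to the signed sum of its edges. For instance
  ∂PTU = TU − PU + PT,
  ∂PQU = QU − PU + PQ.
The resulting 12×8 matrix has rank 7, and its Smith normal form has invariant factors (1,1,1,1,1,1,1).

Computing H_k = (kernel of ∂_k) / (image of ∂_{k+1}):

  H_0: rank C_0 − rank ∂_1 = 6 − 5 = 1, and the invariant factors of ∂_1 are all 1, so H_0 ≅ Z.
  H_1: rank ker ∂_1 − rank ∂_2 = (12 − 5) − 7 = 0, and the invariant factors of ∂_2 are all 1, so H_1 ≅ 0.
  H_2: rank ker ∂_2 − rank ∂_3 = (8 − 7) − 0 = 1, and there is no ∂_3, so H_2 ≅ Z.

H_0 = Z,  H_1 = 0,  H_2 = Z.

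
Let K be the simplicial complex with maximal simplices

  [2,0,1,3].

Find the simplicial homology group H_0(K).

Fix the vertex order 0 < 1 < 2 < 3 and write every simplex with vertices in increasing order. Then dim K = 3 and the simplices of K are:

  0-simplices (4): [0], [1], [2], [3]
  1-simplices (6): [0,1], [0,2], [0,3], [1,2], [1,3], [2,3]
  2-simplices (4): [0,1,2], [0,1,3], [0,2,3], [1,2,3]
  3-simplices (1): [0,1,2,3]

giving chain groups C_0 ≅ Z^4, C_1 ≅ Z^6, C_2 ≅ Z^4, C_3 ≅ Z^1.

∂_1: C_1 → C_0 is given by ∂[p,q] = [q] − [p].
The 4×6 boundary matrix has rank 3 and Smith normal form diag(1,1,1).

Boundary ∂_2: C_2 → C_1 acts by ∂[p,q,r] = [q,r] − [p,r] + [p,q]. For instance
  ∂[0,1,2] = [1,2] − [0,2] + [0,1],
  ∂[0,1,3] = [1,3] − [0,3] + [0,1].
The 6×4 boundary matrix has rank 3 and Smith normal form diag(1,1,1).

The boundary map ∂_3: C_3 → C_2 sends each 3-simplex σ to the alternating sum Σ_i (−1)^i (σ with its i-th vertex removed). For instance
  ∂[0,1,2,3] = [1,2,3] − [0,2,3] + [0,1,3] − [0,1,2].
This gives a 4×1 integer matrix of rank 1; reducing to Smith normal form yields diagonal entries (1).

Reading off H_k = ker ∂_k / im ∂_{k+1}:

  H_0: rank C_0 − rank ∂_1 = 4 − 3 = 1, and the invariant factors of ∂_1 are all 1, so H_0 ≅ Z.

H_0 ≅ Z.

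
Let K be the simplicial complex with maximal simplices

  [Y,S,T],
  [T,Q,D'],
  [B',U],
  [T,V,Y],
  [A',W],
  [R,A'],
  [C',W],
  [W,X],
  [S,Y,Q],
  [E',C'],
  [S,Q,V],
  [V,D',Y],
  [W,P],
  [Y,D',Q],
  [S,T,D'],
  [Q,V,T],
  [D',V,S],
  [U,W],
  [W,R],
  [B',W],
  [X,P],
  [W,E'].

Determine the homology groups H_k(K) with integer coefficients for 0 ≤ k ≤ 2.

H_0 = Z^2,  H_1 = Z^4 ⊕ Z/2Z,  H_2 = 0.

Order the vertices as P < Q < R < S < T < U < V < W < X < Y < A' < B' < C' < D' < E'. Listing each simplex with vertices in this order, K has dimension 2 with simplices:

  0-simplices (15): [P], [Q], [R], [S], [T], [U], [V], [W], [X], [Y], [A'], [B'], [C'], [D'], [E']
  1-simplices (27): (27 of them)
  2-simplices (10): [Q,S,V], [Q,S,Y], [Q,T,V], [Q,T,D'], [Q,Y,D'], [S,T,Y], [S,T,D'], [S,V,D'], [T,V,Y], [V,Y,D']

giving chain groups C_0 ≅ Z^15, C_1 ≅ Z^27, C_2 ≅ Z^10.

∂_1: C_1 → C_0 sends each edge [p,q] (with p < q) to q − p.
This gives a 15×27 integer matrix of rank 13; reducing to Smith normal form yields diagonal entries (1,1,1,1,1,1,1,1,1,1,1,1,1).

Boundary ∂_2: C_2 → C_1 maps a triangle to the signed sum of its edges. For instance
  ∂[S,V,D'] = [V,D'] − [S,D'] + [S,V],
  ∂[Q,T,D'] = [T,D'] − [Q,D'] + [Q,T].
This gives a 27×10 integer matrix of rank 10; reducing to Smith normal form yields diagonal entries (1,1,1,1,1,1,1,1,1,2).

From H_k ≅ ker(∂_k) / im(∂_{k+1}) we obtain:

  H_0: rank C_0 − rank ∂_1 = 15 − 13 = 2, and the invariant factors of ∂_1 are all 1, so H_0 ≅ Z^2.
  H_1: rank ker ∂_1 − rank ∂_2 = (27 − 13) − 10 = 4, and ∂_2 has invariant factor 2 > 1, so H_1 ≅ Z^4 ⊕ Z/2Z.
  H_2: rank ker ∂_2 − rank ∂_3 = (10 − 10) − 0 = 0, and there is no ∂_3, so H_2 ≅ 0.

(K is a triangulation of the disjoint union of the real projective plane RP^2 and a wedge of 4 circles.)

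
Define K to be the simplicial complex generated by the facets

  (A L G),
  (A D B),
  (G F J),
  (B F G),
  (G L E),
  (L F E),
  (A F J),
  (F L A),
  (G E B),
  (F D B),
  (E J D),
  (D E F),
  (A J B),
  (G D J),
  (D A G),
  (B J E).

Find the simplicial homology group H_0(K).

H_0 = Z.

We work with the vertex ordering A < B < D < E < F < G < J < L. The simplices of K, each written with vertices in increasing order, are:

  0-simplices (8): A, B, D, E, F, G, J, L
  1-simplices (24): AB, AD, AF, AG, AJ, AL, BD, BE, BF, BG, BJ, DE, DF, DG, DJ, EF, EG, EJ, EL, FG, FJ, FL, GJ, GL
  2-simplices (16): ABD, ABJ, ADG, AFJ, AFL, AGL, BDF, BEG, BEJ, BFG, DEF, DEJ, DGJ, EFL, EGL, FGJ

Hence C_0 ≅ Z^8, C_1 ≅ Z^24, C_2 ≅ Z^16.

The boundary map ∂_1: C_1 → C_0 maps an edge to its endpoints' difference, ∂[p,q] = q − p. For instance
  ∂GL = L − G.
This gives a 8×24 integer matrix of rank 7; reducing to Smith normal form yields diagonal entries (1,1,1,1,1,1,1).

The boundary map ∂_2: C_2 → C_1 maps a triangle to the signed sum of its edges. For instance
  ∂AGL = GL − AL + AG,
  ∂ADG = DG − AG + AD.
The 24×16 boundary matrix has rank 15 and Smith normal form diag(1,1,1,1,1,1,1,1,1,1,1,1,1,1,1).

Reading off H_k = ker ∂_k / im ∂_{k+1}:

  H_0: rank C_0 − rank ∂_1 = 8 − 7 = 1, and the invariant factors of ∂_1 are all 1, so H_0 = Z.

(K is a triangulation of the torus T^2.)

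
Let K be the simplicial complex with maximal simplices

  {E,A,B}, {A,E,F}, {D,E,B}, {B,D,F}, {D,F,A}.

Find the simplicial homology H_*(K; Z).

H_0 = Z,  H_1 = Z,  H_2 = 0.

Order the vertices as A < B < D < E < F. Listing each simplex with vertices in this order, K has dimension 2 with simplices:

  0-simplices (5): A, B, D, E, F
  1-simplices (10): AB, AD, AE, AF, BD, BE, BF, DE, DF, EF
  2-simplices (5): ABE, ADF, AEF, BDE, BDF

so the chain groups are C_0 ≅ Z^5, C_1 ≅ Z^10, C_2 ≅ Z^5.

Boundary ∂_1: C_1 → C_0 is given by ∂[p,q] = [q] − [p].
This gives a 5×10 integer matrix of rank 4; reducing to Smith normal form yields diagonal entries (1,1,1,1).

Boundary ∂_2: C_2 → C_1 sends each 2-simplex [p,q,r] to [q,r] − [p,r] + [p,q]. For instance
  ∂AEF = EF − AF + AE,
  ∂ABE = BE − AE + AB.
The resulting 10×5 matrix has rank 5, and its Smith normal form has invariant factors (1,1,1,1,1).

Now H_k = ker ∂_k / im ∂_{k+1}, so:

  H_0: rank C_0 − rank ∂_1 = 5 − 4 = 1, and the invariant factors of ∂_1 are all 1, so H_0 ≅ Z.
  H_1: rank ker ∂_1 − rank ∂_2 = (10 − 4) − 5 = 1, and the invariant factors of ∂_2 are all 1, so H_1 ≅ Z.
  H_2: rank ker ∂_2 − rank ∂_3 = (5 − 5) − 0 = 0, and there is no ∂_3, so H_2 ≅ 0.

As a check, the Euler characteristic is 5 − 10 + 5 = 0, which agrees with 1 − 1 + 0 = 0.
(K is a triangulation of the Möbius band.)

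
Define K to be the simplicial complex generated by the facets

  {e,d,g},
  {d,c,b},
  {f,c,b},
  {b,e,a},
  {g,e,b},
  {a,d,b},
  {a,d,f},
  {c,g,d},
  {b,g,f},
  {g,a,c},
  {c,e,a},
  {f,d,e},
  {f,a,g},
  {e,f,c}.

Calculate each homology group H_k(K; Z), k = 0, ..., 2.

We work with the vertex ordering a < b < c < d < e < f < g. The simplices of K, each written with vertices in increasing order, are:

  0-simplices (7): a, b, c, d, e, f, g
  1-simplices (21): ab, ac, ad, ae, af, ag, bc, bd, be, bf, bg, cd, ce, cf, cg, de, df, dg, ef, eg, fg
  2-simplices (14): abd, abe, ace, acg, adf, afg, bcd, bcf, beg, bfg, cdg, cef, def, deg

giving chain groups C_0 ≅ Z^7, C_1 ≅ Z^21, C_2 ≅ Z^14.

∂_1: C_1 → C_0 maps an edge to its endpoints' difference, ∂[p,q] = q − p. For instance
  ∂de = e − d.
The resulting 7×21 matrix has rank 6, and its Smith normal form has invariant factors (1,1,1,1,1,1).

∂_2: C_2 → C_1 maps a triangle to the signed sum of its edges. For instance
  ∂beg = eg − bg + be,
  ∂adf = df − af + ad.
As a 21×14 matrix over Z this has rank 13, with invariant factors (1,1,1,1,1,1,1,1,1,1,1,1,1).

Computing H_k = (kernel of ∂_k) / (image of ∂_{k+1}):

  H_0: rank C_0 − rank ∂_1 = 7 − 6 = 1, and the invariant factors of ∂_1 are all 1, so H_0 = Z.
  H_1: rank ker ∂_1 − rank ∂_2 = (21 − 6) − 13 = 2, and the invariant factors of ∂_2 are all 1, so H_1 = Z^2.
  H_2: rank ker ∂_2 − rank ∂_3 = (14 − 13) − 0 = 1, and there is no ∂_3, so H_2 = Z.

H_0 = Z,  H_1 = Z^2,  H_2 = Z.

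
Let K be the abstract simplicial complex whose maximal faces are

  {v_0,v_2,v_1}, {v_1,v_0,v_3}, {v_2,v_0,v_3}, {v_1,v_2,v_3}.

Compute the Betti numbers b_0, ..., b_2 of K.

b_0 = 1, b_1 = 0, b_2 = 1.

Fix the vertex order v_0 < v_1 < v_2 < v_3 and write every simplex with vertices in increasing order. Then dim K = 2 and the simplices of K are:

  0-simplices (4): [v_0], [v_1], [v_2], [v_3]
  1-simplices (6): [v_0,v_1], [v_0,v_2], [v_0,v_3], [v_1,v_2], [v_1,v_3], [v_2,v_3]
  2-simplices (4): [v_0,v_1,v_2], [v_0,v_1,v_3], [v_0,v_2,v_3], [v_1,v_2,v_3]

Hence C_0 ≅ Z^4, C_1 ≅ Z^6, C_2 ≅ Z^4.

The boundary map ∂_1: C_1 → C_0 is given by ∂[p,q] = [q] − [p].
This gives a 4×6 integer matrix of rank 3; reducing to Smith normal form yields diagonal entries (1,1,1).

∂_2: C_2 → C_1 acts by ∂[p,q,r] = [q,r] − [p,r] + [p,q]. For instance
  ∂[v_0,v_1,v_3] = [v_1,v_3] − [v_0,v_3] + [v_0,v_1],
  ∂[v_0,v_1,v_2] = [v_1,v_2] − [v_0,v_2] + [v_0,v_1].
The 6×4 boundary matrix has rank 3 and Smith normal form diag(1,1,1).

Now H_k = ker ∂_k / im ∂_{k+1}, so:

  H_0: rank C_0 − rank ∂_1 = 4 − 3 = 1, and the invariant factors of ∂_1 are all 1, so H_0 ≅ Z.
  H_1: rank ker ∂_1 − rank ∂_2 = (6 − 3) − 3 = 0, and the invariant factors of ∂_2 are all 1, so H_1 ≅ 0.
  H_2: rank ker ∂_2 − rank ∂_3 = (4 − 3) − 0 = 1, and there is no ∂_3, so H_2 ≅ Z.

Hence the Betti numbers are b_0 = 1, b_1 = 0, b_2 = 1.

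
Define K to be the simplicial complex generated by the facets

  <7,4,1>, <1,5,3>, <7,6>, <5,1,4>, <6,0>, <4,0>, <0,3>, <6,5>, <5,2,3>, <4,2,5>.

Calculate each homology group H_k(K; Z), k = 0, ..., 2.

H_0 = Z,  H_1 = Z^3,  H_2 = 0.

Fix the vertex order 0 < 1 < 2 < 3 < 4 < 5 < 6 < 7 and write every simplex with vertices in increasing order. Then dim K = 2 and the simplices of K are:

  0-simplices (8): [0], [1], [2], [3], [4], [5], [6], [7]
  1-simplices (15): [0,3], [0,4], [0,6], [1,3], [1,4], [1,5], [1,7], [2,3], [2,4], [2,5], [3,5], [4,5], [4,7], [5,6], [6,7]
  2-simplices (5): [1,3,5], [1,4,5], [1,4,7], [2,3,5], [2,4,5]

giving chain groups C_0 ≅ Z^8, C_1 ≅ Z^15, C_2 ≅ Z^5.

The boundary map ∂_1: C_1 → C_0 is given by ∂[p,q] = [q] − [p]. For instance
  ∂[1,3] = [3] − [1].
The 8×15 boundary matrix has rank 7 and Smith normal form diag(1,1,1,1,1,1,1).

The boundary map ∂_2: C_2 → C_1 maps a triangle to the signed sum of its edges. For instance
  ∂[1,4,7] = [4,7] − [1,7] + [1,4],
  ∂[2,3,5] = [3,5] − [2,5] + [2,3].
As a 15×5 matrix over Z this has rank 5, with invariant factors (1,1,1,1,1).

Reading off H_k = ker ∂_k / im ∂_{k+1}:

  H_0: rank C_0 − rank ∂_1 = 8 − 7 = 1, and the invariant factors of ∂_1 are all 1, so H_0 = Z.
  H_1: rank ker ∂_1 − rank ∂_2 = (15 − 7) − 5 = 3, and the invariant factors of ∂_2 are all 1, so H_1 = Z^3.
  H_2: rank ker ∂_2 − rank ∂_3 = (5 − 5) − 0 = 0, and there is no ∂_3, so H_2 = 0.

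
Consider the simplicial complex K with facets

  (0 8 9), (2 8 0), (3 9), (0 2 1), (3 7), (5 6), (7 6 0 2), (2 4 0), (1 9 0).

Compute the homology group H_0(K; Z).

H_0 ≅ Z.

We work with the vertex ordering 0 < 1 < 2 < 3 < 4 < 5 < 6 < 7 < 8 < 9. The simplices of K, each written with vertices in increasing order, are:

  0-simplices (10): [0], [1], [2], [3], [4], [5], [6], [7], [8], [9]
  1-simplices (18): [0,1], [0,2], [0,4], [0,6], [0,7], [0,8], [0,9], [1,2], [1,9], [2,4], [2,6], [2,7], [2,8], [3,7], [3,9], [5,6], [6,7], [8,9]
  2-simplices (9): [0,1,2], [0,1,9], [0,2,4], [0,2,6], [0,2,7], [0,2,8], [0,6,7], [0,8,9], [2,6,7]
  3-simplices (1): [0,2,6,7]

Hence C_0 ≅ Z^10, C_1 ≅ Z^18, C_2 ≅ Z^9, C_3 ≅ Z^1.

The boundary map ∂_1: C_1 → C_0 maps an edge to its endpoints' difference, ∂[p,q] = q − p.
This gives a 10×18 integer matrix of rank 9; reducing to Smith normal form yields diagonal entries (1,1,1,1,1,1,1,1,1).

Boundary ∂_2: C_2 → C_1 maps a triangle to the signed sum of its edges. For instance
  ∂[0,2,6] = [2,6] − [0,6] + [0,2],
  ∂[0,1,9] = [1,9] − [0,9] + [0,1].
This gives a 18×9 integer matrix of rank 8; reducing to Smith normal form yields diagonal entries (1,1,1,1,1,1,1,1).

Boundary ∂_3: C_3 → C_2 sends each 3-simplex σ to the alternating sum Σ_i (−1)^i (σ with its i-th vertex removed). For instance
  ∂[0,2,6,7] = [2,6,7] − [0,6,7] + [0,2,7] − [0,2,6].
The 9×1 boundary matrix has rank 1 and Smith normal form diag(1).

Computing H_k = (kernel of ∂_k) / (image of ∂_{k+1}):

  H_0: rank C_0 − rank ∂_1 = 10 − 9 = 1, and the invariant factors of ∂_1 are all 1, so H_0 = Z.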